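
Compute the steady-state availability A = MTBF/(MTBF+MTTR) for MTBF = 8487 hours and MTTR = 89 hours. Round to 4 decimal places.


MTBF = 8487
MTTR = 89
MTBF + MTTR = 8576
A = 8487 / 8576
A = 0.9896

0.9896


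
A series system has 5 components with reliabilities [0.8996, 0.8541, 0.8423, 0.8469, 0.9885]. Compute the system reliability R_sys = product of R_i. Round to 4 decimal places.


Components: [0.8996, 0.8541, 0.8423, 0.8469, 0.9885]
After component 1 (R=0.8996): product = 0.8996
After component 2 (R=0.8541): product = 0.7683
After component 3 (R=0.8423): product = 0.6472
After component 4 (R=0.8469): product = 0.5481
After component 5 (R=0.9885): product = 0.5418
R_sys = 0.5418

0.5418


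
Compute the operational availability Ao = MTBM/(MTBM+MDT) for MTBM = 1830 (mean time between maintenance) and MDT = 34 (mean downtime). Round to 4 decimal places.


MTBM = 1830
MDT = 34
MTBM + MDT = 1864
Ao = 1830 / 1864
Ao = 0.9818

0.9818


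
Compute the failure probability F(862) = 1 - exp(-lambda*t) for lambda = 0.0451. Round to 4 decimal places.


lambda = 0.0451, t = 862
lambda * t = 38.8762
exp(-38.8762) = 0.0
F(t) = 1 - 0.0
F(t) = 1.0

1.0


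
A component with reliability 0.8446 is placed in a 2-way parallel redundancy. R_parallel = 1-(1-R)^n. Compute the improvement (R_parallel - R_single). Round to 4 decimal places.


R_single = 0.8446, n = 2
1 - R_single = 0.1554
(1 - R_single)^n = 0.1554^2 = 0.0241
R_parallel = 1 - 0.0241 = 0.9759
Improvement = 0.9759 - 0.8446
Improvement = 0.1313

0.1313


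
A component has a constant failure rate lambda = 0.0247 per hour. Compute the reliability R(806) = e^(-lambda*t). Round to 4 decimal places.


lambda = 0.0247
t = 806
lambda * t = 19.9082
R(t) = e^(-19.9082)
R(t) = 0.0

0.0


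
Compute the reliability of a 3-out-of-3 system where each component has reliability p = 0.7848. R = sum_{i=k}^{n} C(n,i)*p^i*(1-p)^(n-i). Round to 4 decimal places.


k = 3, n = 3, p = 0.7848
i=3: C(3,3)=1 * 0.7848^3 * 0.2152^0 = 0.4834
R = sum of terms = 0.4834

0.4834


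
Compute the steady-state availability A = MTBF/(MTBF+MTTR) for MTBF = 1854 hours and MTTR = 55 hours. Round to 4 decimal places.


MTBF = 1854
MTTR = 55
MTBF + MTTR = 1909
A = 1854 / 1909
A = 0.9712

0.9712


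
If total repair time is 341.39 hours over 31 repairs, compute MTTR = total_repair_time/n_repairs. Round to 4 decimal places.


total_repair_time = 341.39
n_repairs = 31
MTTR = 341.39 / 31
MTTR = 11.0126

11.0126


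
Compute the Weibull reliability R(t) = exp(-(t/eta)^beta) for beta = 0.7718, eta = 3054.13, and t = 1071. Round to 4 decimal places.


beta = 0.7718, eta = 3054.13, t = 1071
t/eta = 1071 / 3054.13 = 0.3507
(t/eta)^beta = 0.3507^0.7718 = 0.4454
R(t) = exp(-0.4454)
R(t) = 0.6406

0.6406


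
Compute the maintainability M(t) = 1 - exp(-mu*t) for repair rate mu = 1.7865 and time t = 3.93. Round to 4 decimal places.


mu = 1.7865, t = 3.93
mu * t = 1.7865 * 3.93 = 7.0209
exp(-7.0209) = 0.0009
M(t) = 1 - 0.0009
M(t) = 0.9991

0.9991


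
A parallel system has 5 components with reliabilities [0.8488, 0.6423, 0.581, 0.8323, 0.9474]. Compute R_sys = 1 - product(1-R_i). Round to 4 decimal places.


Components: [0.8488, 0.6423, 0.581, 0.8323, 0.9474]
(1 - 0.8488) = 0.1512, running product = 0.1512
(1 - 0.6423) = 0.3577, running product = 0.0541
(1 - 0.581) = 0.419, running product = 0.0227
(1 - 0.8323) = 0.1677, running product = 0.0038
(1 - 0.9474) = 0.0526, running product = 0.0002
Product of (1-R_i) = 0.0002
R_sys = 1 - 0.0002 = 0.9998

0.9998


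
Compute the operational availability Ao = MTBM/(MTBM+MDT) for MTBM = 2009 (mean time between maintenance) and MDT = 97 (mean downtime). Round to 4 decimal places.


MTBM = 2009
MDT = 97
MTBM + MDT = 2106
Ao = 2009 / 2106
Ao = 0.9539

0.9539


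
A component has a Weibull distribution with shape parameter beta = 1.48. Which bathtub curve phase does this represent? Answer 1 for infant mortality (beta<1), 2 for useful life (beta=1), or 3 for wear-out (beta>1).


beta = 1.48
Compare beta to 1:
beta < 1 => infant mortality (phase 1)
beta = 1 => useful life (phase 2)
beta > 1 => wear-out (phase 3)
Since beta = 1.48, this is wear-out (increasing failure rate)
Phase = 3

3


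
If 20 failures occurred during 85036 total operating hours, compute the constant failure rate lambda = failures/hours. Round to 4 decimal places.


failures = 20
total_hours = 85036
lambda = 20 / 85036
lambda = 0.0002

0.0002


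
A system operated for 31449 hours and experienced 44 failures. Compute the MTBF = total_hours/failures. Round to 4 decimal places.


total_hours = 31449
failures = 44
MTBF = 31449 / 44
MTBF = 714.75

714.75


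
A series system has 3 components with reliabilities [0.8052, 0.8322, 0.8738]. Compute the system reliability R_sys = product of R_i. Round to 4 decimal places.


Components: [0.8052, 0.8322, 0.8738]
After component 1 (R=0.8052): product = 0.8052
After component 2 (R=0.8322): product = 0.6701
After component 3 (R=0.8738): product = 0.5855
R_sys = 0.5855

0.5855


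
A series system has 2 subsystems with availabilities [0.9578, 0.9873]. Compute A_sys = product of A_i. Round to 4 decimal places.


Subsystems: [0.9578, 0.9873]
After subsystem 1 (A=0.9578): product = 0.9578
After subsystem 2 (A=0.9873): product = 0.9456
A_sys = 0.9456

0.9456


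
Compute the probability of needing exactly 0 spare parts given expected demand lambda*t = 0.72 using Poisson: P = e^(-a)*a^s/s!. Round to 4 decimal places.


a = 0.72, s = 0
e^(-a) = e^(-0.72) = 0.4868
a^s = 0.72^0 = 1.0
s! = 1
P = 0.4868 * 1.0 / 1
P = 0.4868

0.4868


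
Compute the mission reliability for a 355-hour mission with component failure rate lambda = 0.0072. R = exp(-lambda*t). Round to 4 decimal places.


lambda = 0.0072
mission_time = 355
lambda * t = 0.0072 * 355 = 2.556
R = exp(-2.556)
R = 0.0776

0.0776


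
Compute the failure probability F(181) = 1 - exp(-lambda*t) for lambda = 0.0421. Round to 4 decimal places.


lambda = 0.0421, t = 181
lambda * t = 7.6201
exp(-7.6201) = 0.0005
F(t) = 1 - 0.0005
F(t) = 0.9995

0.9995


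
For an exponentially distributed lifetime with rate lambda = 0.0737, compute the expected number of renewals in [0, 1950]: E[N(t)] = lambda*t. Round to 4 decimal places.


lambda = 0.0737
t = 1950
E[N(t)] = lambda * t
E[N(t)] = 0.0737 * 1950
E[N(t)] = 143.715

143.715


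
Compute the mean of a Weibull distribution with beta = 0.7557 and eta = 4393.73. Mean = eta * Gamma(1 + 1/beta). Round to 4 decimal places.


beta = 0.7557, eta = 4393.73
1/beta = 1.3233
1 + 1/beta = 2.3233
Gamma(2.3233) = 1.1833
Mean = 4393.73 * 1.1833
Mean = 5199.0771

5199.0771


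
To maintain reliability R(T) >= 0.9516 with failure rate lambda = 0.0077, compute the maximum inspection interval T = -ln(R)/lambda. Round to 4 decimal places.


R_target = 0.9516
lambda = 0.0077
-ln(0.9516) = 0.0496
T = 0.0496 / 0.0077
T = 6.4429

6.4429


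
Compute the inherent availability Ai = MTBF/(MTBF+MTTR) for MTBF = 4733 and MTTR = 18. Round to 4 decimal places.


MTBF = 4733
MTTR = 18
MTBF + MTTR = 4751
Ai = 4733 / 4751
Ai = 0.9962

0.9962


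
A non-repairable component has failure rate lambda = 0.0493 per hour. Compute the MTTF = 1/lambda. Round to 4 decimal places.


lambda = 0.0493
MTTF = 1 / 0.0493
MTTF = 20.284

20.284


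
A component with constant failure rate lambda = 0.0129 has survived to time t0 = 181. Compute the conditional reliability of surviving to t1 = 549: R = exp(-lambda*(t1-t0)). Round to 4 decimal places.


lambda = 0.0129
t0 = 181, t1 = 549
t1 - t0 = 368
lambda * (t1-t0) = 0.0129 * 368 = 4.7472
R = exp(-4.7472)
R = 0.0087

0.0087


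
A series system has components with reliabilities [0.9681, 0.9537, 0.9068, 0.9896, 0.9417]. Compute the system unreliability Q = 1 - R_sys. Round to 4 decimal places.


Components: [0.9681, 0.9537, 0.9068, 0.9896, 0.9417]
After component 1: product = 0.9681
After component 2: product = 0.9233
After component 3: product = 0.8372
After component 4: product = 0.8285
After component 5: product = 0.7802
R_sys = 0.7802
Q = 1 - 0.7802 = 0.2198

0.2198


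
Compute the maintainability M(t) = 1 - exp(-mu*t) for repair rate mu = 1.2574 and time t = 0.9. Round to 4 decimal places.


mu = 1.2574, t = 0.9
mu * t = 1.2574 * 0.9 = 1.1317
exp(-1.1317) = 0.3225
M(t) = 1 - 0.3225
M(t) = 0.6775

0.6775


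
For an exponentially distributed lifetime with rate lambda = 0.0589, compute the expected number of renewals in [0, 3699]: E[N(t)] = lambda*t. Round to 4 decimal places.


lambda = 0.0589
t = 3699
E[N(t)] = lambda * t
E[N(t)] = 0.0589 * 3699
E[N(t)] = 217.8711

217.8711


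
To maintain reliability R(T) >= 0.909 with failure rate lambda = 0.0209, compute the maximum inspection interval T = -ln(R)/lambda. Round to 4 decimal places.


R_target = 0.909
lambda = 0.0209
-ln(0.909) = 0.0954
T = 0.0954 / 0.0209
T = 4.5651

4.5651


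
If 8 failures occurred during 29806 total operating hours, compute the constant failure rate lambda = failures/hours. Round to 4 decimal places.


failures = 8
total_hours = 29806
lambda = 8 / 29806
lambda = 0.0003

0.0003


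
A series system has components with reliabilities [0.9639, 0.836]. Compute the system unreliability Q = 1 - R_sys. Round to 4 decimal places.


Components: [0.9639, 0.836]
After component 1: product = 0.9639
After component 2: product = 0.8058
R_sys = 0.8058
Q = 1 - 0.8058 = 0.1942

0.1942


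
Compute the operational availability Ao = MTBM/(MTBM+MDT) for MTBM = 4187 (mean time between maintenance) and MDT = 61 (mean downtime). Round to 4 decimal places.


MTBM = 4187
MDT = 61
MTBM + MDT = 4248
Ao = 4187 / 4248
Ao = 0.9856

0.9856


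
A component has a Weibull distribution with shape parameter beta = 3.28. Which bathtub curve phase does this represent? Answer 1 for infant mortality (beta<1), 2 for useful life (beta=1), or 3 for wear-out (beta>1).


beta = 3.28
Compare beta to 1:
beta < 1 => infant mortality (phase 1)
beta = 1 => useful life (phase 2)
beta > 1 => wear-out (phase 3)
Since beta = 3.28, this is wear-out (increasing failure rate)
Phase = 3

3


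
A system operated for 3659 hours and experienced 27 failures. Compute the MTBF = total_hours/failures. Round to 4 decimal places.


total_hours = 3659
failures = 27
MTBF = 3659 / 27
MTBF = 135.5185

135.5185


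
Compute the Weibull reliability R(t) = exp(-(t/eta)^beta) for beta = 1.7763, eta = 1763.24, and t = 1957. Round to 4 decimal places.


beta = 1.7763, eta = 1763.24, t = 1957
t/eta = 1957 / 1763.24 = 1.1099
(t/eta)^beta = 1.1099^1.7763 = 1.2035
R(t) = exp(-1.2035)
R(t) = 0.3002

0.3002


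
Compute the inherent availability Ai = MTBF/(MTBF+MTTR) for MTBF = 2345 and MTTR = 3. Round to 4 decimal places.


MTBF = 2345
MTTR = 3
MTBF + MTTR = 2348
Ai = 2345 / 2348
Ai = 0.9987

0.9987


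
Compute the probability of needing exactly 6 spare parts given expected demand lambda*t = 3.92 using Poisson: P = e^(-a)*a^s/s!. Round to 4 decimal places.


a = 3.92, s = 6
e^(-a) = e^(-3.92) = 0.0198
a^s = 3.92^6 = 3628.4104
s! = 720
P = 0.0198 * 3628.4104 / 720
P = 0.1

0.1


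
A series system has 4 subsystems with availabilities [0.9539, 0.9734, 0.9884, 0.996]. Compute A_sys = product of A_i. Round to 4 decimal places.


Subsystems: [0.9539, 0.9734, 0.9884, 0.996]
After subsystem 1 (A=0.9539): product = 0.9539
After subsystem 2 (A=0.9734): product = 0.9285
After subsystem 3 (A=0.9884): product = 0.9178
After subsystem 4 (A=0.996): product = 0.9141
A_sys = 0.9141

0.9141


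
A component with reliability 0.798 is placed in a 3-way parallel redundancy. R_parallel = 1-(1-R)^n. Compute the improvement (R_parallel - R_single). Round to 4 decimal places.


R_single = 0.798, n = 3
1 - R_single = 0.202
(1 - R_single)^n = 0.202^3 = 0.0082
R_parallel = 1 - 0.0082 = 0.9918
Improvement = 0.9918 - 0.798
Improvement = 0.1938

0.1938


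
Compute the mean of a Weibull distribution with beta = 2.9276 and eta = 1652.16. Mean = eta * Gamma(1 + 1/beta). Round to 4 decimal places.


beta = 2.9276, eta = 1652.16
1/beta = 0.3416
1 + 1/beta = 1.3416
Gamma(1.3416) = 0.892
Mean = 1652.16 * 0.892
Mean = 1473.7948

1473.7948


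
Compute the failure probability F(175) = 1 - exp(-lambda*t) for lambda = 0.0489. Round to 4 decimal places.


lambda = 0.0489, t = 175
lambda * t = 8.5575
exp(-8.5575) = 0.0002
F(t) = 1 - 0.0002
F(t) = 0.9998

0.9998


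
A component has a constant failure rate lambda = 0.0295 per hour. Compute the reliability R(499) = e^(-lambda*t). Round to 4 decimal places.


lambda = 0.0295
t = 499
lambda * t = 14.7205
R(t) = e^(-14.7205)
R(t) = 0.0

0.0


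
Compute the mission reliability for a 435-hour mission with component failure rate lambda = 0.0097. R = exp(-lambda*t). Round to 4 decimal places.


lambda = 0.0097
mission_time = 435
lambda * t = 0.0097 * 435 = 4.2195
R = exp(-4.2195)
R = 0.0147

0.0147


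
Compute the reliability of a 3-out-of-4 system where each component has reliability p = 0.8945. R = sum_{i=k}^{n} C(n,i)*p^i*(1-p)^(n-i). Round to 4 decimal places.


k = 3, n = 4, p = 0.8945
i=3: C(4,3)=4 * 0.8945^3 * 0.1055^1 = 0.302
i=4: C(4,4)=1 * 0.8945^4 * 0.1055^0 = 0.6402
R = sum of terms = 0.9422

0.9422


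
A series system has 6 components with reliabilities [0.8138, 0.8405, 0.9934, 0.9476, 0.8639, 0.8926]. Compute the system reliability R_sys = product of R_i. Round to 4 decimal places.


Components: [0.8138, 0.8405, 0.9934, 0.9476, 0.8639, 0.8926]
After component 1 (R=0.8138): product = 0.8138
After component 2 (R=0.8405): product = 0.684
After component 3 (R=0.9934): product = 0.6795
After component 4 (R=0.9476): product = 0.6439
After component 5 (R=0.8639): product = 0.5562
After component 6 (R=0.8926): product = 0.4965
R_sys = 0.4965

0.4965


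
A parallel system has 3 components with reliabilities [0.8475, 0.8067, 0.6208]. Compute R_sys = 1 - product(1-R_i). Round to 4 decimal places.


Components: [0.8475, 0.8067, 0.6208]
(1 - 0.8475) = 0.1525, running product = 0.1525
(1 - 0.8067) = 0.1933, running product = 0.0295
(1 - 0.6208) = 0.3792, running product = 0.0112
Product of (1-R_i) = 0.0112
R_sys = 1 - 0.0112 = 0.9888

0.9888


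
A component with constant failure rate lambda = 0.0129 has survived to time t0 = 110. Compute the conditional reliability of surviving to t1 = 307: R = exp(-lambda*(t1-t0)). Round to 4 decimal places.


lambda = 0.0129
t0 = 110, t1 = 307
t1 - t0 = 197
lambda * (t1-t0) = 0.0129 * 197 = 2.5413
R = exp(-2.5413)
R = 0.0788

0.0788


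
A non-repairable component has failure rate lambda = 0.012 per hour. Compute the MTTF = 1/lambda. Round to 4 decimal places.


lambda = 0.012
MTTF = 1 / 0.012
MTTF = 83.3333

83.3333


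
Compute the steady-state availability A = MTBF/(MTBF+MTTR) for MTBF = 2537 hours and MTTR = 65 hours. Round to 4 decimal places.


MTBF = 2537
MTTR = 65
MTBF + MTTR = 2602
A = 2537 / 2602
A = 0.975

0.975


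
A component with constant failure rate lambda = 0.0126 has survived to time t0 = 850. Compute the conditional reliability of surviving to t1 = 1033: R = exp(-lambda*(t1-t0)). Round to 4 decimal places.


lambda = 0.0126
t0 = 850, t1 = 1033
t1 - t0 = 183
lambda * (t1-t0) = 0.0126 * 183 = 2.3058
R = exp(-2.3058)
R = 0.0997

0.0997


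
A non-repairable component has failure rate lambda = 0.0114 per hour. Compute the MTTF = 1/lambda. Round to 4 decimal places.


lambda = 0.0114
MTTF = 1 / 0.0114
MTTF = 87.7193

87.7193


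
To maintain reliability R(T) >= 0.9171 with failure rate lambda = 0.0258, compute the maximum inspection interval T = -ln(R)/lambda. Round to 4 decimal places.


R_target = 0.9171
lambda = 0.0258
-ln(0.9171) = 0.0865
T = 0.0865 / 0.0258
T = 3.3542

3.3542


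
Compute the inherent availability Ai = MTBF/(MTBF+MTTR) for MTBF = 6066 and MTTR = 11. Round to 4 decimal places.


MTBF = 6066
MTTR = 11
MTBF + MTTR = 6077
Ai = 6066 / 6077
Ai = 0.9982

0.9982


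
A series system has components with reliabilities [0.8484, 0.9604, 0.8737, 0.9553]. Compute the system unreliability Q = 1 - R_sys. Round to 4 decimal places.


Components: [0.8484, 0.9604, 0.8737, 0.9553]
After component 1: product = 0.8484
After component 2: product = 0.8148
After component 3: product = 0.7119
After component 4: product = 0.6801
R_sys = 0.6801
Q = 1 - 0.6801 = 0.3199

0.3199


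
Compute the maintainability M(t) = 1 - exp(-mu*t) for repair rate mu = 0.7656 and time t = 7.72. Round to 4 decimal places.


mu = 0.7656, t = 7.72
mu * t = 0.7656 * 7.72 = 5.9104
exp(-5.9104) = 0.0027
M(t) = 1 - 0.0027
M(t) = 0.9973

0.9973


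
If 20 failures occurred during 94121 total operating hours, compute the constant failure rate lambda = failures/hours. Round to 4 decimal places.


failures = 20
total_hours = 94121
lambda = 20 / 94121
lambda = 0.0002

0.0002


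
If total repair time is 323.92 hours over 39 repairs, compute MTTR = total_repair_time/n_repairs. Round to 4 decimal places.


total_repair_time = 323.92
n_repairs = 39
MTTR = 323.92 / 39
MTTR = 8.3056

8.3056


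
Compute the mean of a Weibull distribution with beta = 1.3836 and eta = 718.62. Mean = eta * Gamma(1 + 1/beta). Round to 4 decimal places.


beta = 1.3836, eta = 718.62
1/beta = 0.7228
1 + 1/beta = 1.7228
Gamma(1.7228) = 0.9131
Mean = 718.62 * 0.9131
Mean = 656.2056

656.2056


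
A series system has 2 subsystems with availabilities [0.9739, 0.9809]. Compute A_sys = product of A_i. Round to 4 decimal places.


Subsystems: [0.9739, 0.9809]
After subsystem 1 (A=0.9739): product = 0.9739
After subsystem 2 (A=0.9809): product = 0.9553
A_sys = 0.9553

0.9553


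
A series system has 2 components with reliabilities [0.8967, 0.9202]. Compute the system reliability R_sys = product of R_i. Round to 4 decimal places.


Components: [0.8967, 0.9202]
After component 1 (R=0.8967): product = 0.8967
After component 2 (R=0.9202): product = 0.8251
R_sys = 0.8251

0.8251


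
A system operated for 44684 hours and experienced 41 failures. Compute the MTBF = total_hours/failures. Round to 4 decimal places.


total_hours = 44684
failures = 41
MTBF = 44684 / 41
MTBF = 1089.8537

1089.8537


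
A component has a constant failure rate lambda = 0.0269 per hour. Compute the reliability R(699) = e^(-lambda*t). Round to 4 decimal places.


lambda = 0.0269
t = 699
lambda * t = 18.8031
R(t) = e^(-18.8031)
R(t) = 0.0

0.0


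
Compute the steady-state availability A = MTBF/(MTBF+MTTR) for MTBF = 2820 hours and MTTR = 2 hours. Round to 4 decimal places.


MTBF = 2820
MTTR = 2
MTBF + MTTR = 2822
A = 2820 / 2822
A = 0.9993

0.9993


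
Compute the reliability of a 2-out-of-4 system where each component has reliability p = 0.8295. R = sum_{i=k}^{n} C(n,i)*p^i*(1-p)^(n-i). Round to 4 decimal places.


k = 2, n = 4, p = 0.8295
i=2: C(4,2)=6 * 0.8295^2 * 0.1705^2 = 0.12
i=3: C(4,3)=4 * 0.8295^3 * 0.1705^1 = 0.3893
i=4: C(4,4)=1 * 0.8295^4 * 0.1705^0 = 0.4734
R = sum of terms = 0.9827

0.9827


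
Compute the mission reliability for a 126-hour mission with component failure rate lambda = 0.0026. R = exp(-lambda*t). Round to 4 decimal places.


lambda = 0.0026
mission_time = 126
lambda * t = 0.0026 * 126 = 0.3276
R = exp(-0.3276)
R = 0.7207

0.7207


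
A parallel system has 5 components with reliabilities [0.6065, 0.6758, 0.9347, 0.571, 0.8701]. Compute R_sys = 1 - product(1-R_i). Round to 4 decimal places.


Components: [0.6065, 0.6758, 0.9347, 0.571, 0.8701]
(1 - 0.6065) = 0.3935, running product = 0.3935
(1 - 0.6758) = 0.3242, running product = 0.1276
(1 - 0.9347) = 0.0653, running product = 0.0083
(1 - 0.571) = 0.429, running product = 0.0036
(1 - 0.8701) = 0.1299, running product = 0.0005
Product of (1-R_i) = 0.0005
R_sys = 1 - 0.0005 = 0.9995

0.9995


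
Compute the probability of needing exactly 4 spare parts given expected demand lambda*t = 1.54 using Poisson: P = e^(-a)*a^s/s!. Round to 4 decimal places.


a = 1.54, s = 4
e^(-a) = e^(-1.54) = 0.2144
a^s = 1.54^4 = 5.6245
s! = 24
P = 0.2144 * 5.6245 / 24
P = 0.0502

0.0502


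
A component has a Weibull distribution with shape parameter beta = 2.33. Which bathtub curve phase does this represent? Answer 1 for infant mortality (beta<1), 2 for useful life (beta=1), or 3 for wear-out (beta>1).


beta = 2.33
Compare beta to 1:
beta < 1 => infant mortality (phase 1)
beta = 1 => useful life (phase 2)
beta > 1 => wear-out (phase 3)
Since beta = 2.33, this is wear-out (increasing failure rate)
Phase = 3

3


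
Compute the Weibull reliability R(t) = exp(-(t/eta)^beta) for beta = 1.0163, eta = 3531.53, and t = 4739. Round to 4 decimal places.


beta = 1.0163, eta = 3531.53, t = 4739
t/eta = 4739 / 3531.53 = 1.3419
(t/eta)^beta = 1.3419^1.0163 = 1.3484
R(t) = exp(-1.3484)
R(t) = 0.2597

0.2597


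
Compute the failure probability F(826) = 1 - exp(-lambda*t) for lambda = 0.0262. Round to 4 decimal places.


lambda = 0.0262, t = 826
lambda * t = 21.6412
exp(-21.6412) = 0.0
F(t) = 1 - 0.0
F(t) = 1.0

1.0


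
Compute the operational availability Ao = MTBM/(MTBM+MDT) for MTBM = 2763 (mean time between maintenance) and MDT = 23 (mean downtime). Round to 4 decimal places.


MTBM = 2763
MDT = 23
MTBM + MDT = 2786
Ao = 2763 / 2786
Ao = 0.9917

0.9917


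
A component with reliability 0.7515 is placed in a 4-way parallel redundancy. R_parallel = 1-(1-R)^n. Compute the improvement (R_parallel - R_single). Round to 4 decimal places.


R_single = 0.7515, n = 4
1 - R_single = 0.2485
(1 - R_single)^n = 0.2485^4 = 0.0038
R_parallel = 1 - 0.0038 = 0.9962
Improvement = 0.9962 - 0.7515
Improvement = 0.2447

0.2447


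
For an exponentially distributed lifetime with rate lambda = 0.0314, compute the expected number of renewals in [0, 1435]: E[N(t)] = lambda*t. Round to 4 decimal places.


lambda = 0.0314
t = 1435
E[N(t)] = lambda * t
E[N(t)] = 0.0314 * 1435
E[N(t)] = 45.059

45.059


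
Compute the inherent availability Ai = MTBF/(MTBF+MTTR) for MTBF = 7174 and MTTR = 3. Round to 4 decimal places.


MTBF = 7174
MTTR = 3
MTBF + MTTR = 7177
Ai = 7174 / 7177
Ai = 0.9996

0.9996


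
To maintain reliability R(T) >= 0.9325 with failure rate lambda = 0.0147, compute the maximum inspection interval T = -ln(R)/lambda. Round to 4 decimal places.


R_target = 0.9325
lambda = 0.0147
-ln(0.9325) = 0.0699
T = 0.0699 / 0.0147
T = 4.7542

4.7542


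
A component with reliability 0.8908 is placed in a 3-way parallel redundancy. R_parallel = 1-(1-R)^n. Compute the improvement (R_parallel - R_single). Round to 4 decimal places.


R_single = 0.8908, n = 3
1 - R_single = 0.1092
(1 - R_single)^n = 0.1092^3 = 0.0013
R_parallel = 1 - 0.0013 = 0.9987
Improvement = 0.9987 - 0.8908
Improvement = 0.1079

0.1079


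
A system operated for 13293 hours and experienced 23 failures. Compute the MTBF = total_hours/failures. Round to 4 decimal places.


total_hours = 13293
failures = 23
MTBF = 13293 / 23
MTBF = 577.9565

577.9565


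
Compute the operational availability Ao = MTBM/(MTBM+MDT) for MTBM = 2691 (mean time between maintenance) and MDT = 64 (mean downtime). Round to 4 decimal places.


MTBM = 2691
MDT = 64
MTBM + MDT = 2755
Ao = 2691 / 2755
Ao = 0.9768

0.9768


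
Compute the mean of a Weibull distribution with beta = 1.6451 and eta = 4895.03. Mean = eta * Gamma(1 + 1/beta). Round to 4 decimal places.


beta = 1.6451, eta = 4895.03
1/beta = 0.6079
1 + 1/beta = 1.6079
Gamma(1.6079) = 0.8944
Mean = 4895.03 * 0.8944
Mean = 4378.239

4378.239


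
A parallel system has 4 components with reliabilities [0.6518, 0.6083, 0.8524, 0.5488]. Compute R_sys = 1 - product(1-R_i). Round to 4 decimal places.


Components: [0.6518, 0.6083, 0.8524, 0.5488]
(1 - 0.6518) = 0.3482, running product = 0.3482
(1 - 0.6083) = 0.3917, running product = 0.1364
(1 - 0.8524) = 0.1476, running product = 0.0201
(1 - 0.5488) = 0.4512, running product = 0.0091
Product of (1-R_i) = 0.0091
R_sys = 1 - 0.0091 = 0.9909

0.9909


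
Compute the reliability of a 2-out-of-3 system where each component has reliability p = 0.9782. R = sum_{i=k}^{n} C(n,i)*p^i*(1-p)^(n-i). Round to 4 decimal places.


k = 2, n = 3, p = 0.9782
i=2: C(3,2)=3 * 0.9782^2 * 0.0218^1 = 0.0626
i=3: C(3,3)=1 * 0.9782^3 * 0.0218^0 = 0.936
R = sum of terms = 0.9986

0.9986


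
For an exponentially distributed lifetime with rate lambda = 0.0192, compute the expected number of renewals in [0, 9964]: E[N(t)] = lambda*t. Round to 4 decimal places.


lambda = 0.0192
t = 9964
E[N(t)] = lambda * t
E[N(t)] = 0.0192 * 9964
E[N(t)] = 191.3088

191.3088


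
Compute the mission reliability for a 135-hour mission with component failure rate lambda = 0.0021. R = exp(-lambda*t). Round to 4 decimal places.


lambda = 0.0021
mission_time = 135
lambda * t = 0.0021 * 135 = 0.2835
R = exp(-0.2835)
R = 0.7531

0.7531


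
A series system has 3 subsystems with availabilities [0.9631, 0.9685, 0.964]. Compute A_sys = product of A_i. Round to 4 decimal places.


Subsystems: [0.9631, 0.9685, 0.964]
After subsystem 1 (A=0.9631): product = 0.9631
After subsystem 2 (A=0.9685): product = 0.9328
After subsystem 3 (A=0.964): product = 0.8992
A_sys = 0.8992

0.8992


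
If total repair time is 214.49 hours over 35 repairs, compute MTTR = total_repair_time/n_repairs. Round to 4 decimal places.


total_repair_time = 214.49
n_repairs = 35
MTTR = 214.49 / 35
MTTR = 6.1283

6.1283


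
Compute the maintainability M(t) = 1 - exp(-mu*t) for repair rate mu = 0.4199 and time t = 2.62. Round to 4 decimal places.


mu = 0.4199, t = 2.62
mu * t = 0.4199 * 2.62 = 1.1001
exp(-1.1001) = 0.3328
M(t) = 1 - 0.3328
M(t) = 0.6672

0.6672


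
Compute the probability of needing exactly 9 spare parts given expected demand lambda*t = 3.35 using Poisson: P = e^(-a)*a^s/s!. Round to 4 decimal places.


a = 3.35, s = 9
e^(-a) = e^(-3.35) = 0.0351
a^s = 3.35^9 = 53137.7625
s! = 362880
P = 0.0351 * 53137.7625 / 362880
P = 0.0051

0.0051


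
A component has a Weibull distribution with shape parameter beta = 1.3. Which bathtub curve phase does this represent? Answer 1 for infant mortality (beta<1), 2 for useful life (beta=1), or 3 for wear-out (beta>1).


beta = 1.3
Compare beta to 1:
beta < 1 => infant mortality (phase 1)
beta = 1 => useful life (phase 2)
beta > 1 => wear-out (phase 3)
Since beta = 1.3, this is wear-out (increasing failure rate)
Phase = 3

3


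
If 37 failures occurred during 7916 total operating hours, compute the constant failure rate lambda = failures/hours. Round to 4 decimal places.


failures = 37
total_hours = 7916
lambda = 37 / 7916
lambda = 0.0047

0.0047


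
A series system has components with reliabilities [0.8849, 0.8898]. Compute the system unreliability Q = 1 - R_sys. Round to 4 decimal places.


Components: [0.8849, 0.8898]
After component 1: product = 0.8849
After component 2: product = 0.7874
R_sys = 0.7874
Q = 1 - 0.7874 = 0.2126

0.2126


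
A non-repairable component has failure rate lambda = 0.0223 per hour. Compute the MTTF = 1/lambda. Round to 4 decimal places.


lambda = 0.0223
MTTF = 1 / 0.0223
MTTF = 44.843

44.843


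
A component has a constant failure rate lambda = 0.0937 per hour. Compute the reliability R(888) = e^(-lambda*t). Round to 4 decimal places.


lambda = 0.0937
t = 888
lambda * t = 83.2056
R(t) = e^(-83.2056)
R(t) = 0.0

0.0


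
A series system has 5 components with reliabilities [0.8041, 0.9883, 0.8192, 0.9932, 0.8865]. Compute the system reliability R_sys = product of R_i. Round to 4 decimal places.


Components: [0.8041, 0.9883, 0.8192, 0.9932, 0.8865]
After component 1 (R=0.8041): product = 0.8041
After component 2 (R=0.9883): product = 0.7947
After component 3 (R=0.8192): product = 0.651
After component 4 (R=0.9932): product = 0.6466
After component 5 (R=0.8865): product = 0.5732
R_sys = 0.5732

0.5732


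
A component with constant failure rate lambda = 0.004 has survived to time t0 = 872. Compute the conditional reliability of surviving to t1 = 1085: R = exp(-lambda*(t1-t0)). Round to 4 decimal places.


lambda = 0.004
t0 = 872, t1 = 1085
t1 - t0 = 213
lambda * (t1-t0) = 0.004 * 213 = 0.852
R = exp(-0.852)
R = 0.4266

0.4266


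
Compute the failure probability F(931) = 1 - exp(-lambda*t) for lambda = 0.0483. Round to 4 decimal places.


lambda = 0.0483, t = 931
lambda * t = 44.9673
exp(-44.9673) = 0.0
F(t) = 1 - 0.0
F(t) = 1.0

1.0


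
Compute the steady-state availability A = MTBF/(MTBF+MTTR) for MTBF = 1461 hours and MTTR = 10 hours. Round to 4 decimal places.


MTBF = 1461
MTTR = 10
MTBF + MTTR = 1471
A = 1461 / 1471
A = 0.9932

0.9932


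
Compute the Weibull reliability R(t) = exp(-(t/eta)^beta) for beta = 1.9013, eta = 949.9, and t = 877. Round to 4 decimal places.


beta = 1.9013, eta = 949.9, t = 877
t/eta = 877 / 949.9 = 0.9233
(t/eta)^beta = 0.9233^1.9013 = 0.8591
R(t) = exp(-0.8591)
R(t) = 0.4235

0.4235


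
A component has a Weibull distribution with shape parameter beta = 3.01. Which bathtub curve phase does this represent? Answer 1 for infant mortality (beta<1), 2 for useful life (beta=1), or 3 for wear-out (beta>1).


beta = 3.01
Compare beta to 1:
beta < 1 => infant mortality (phase 1)
beta = 1 => useful life (phase 2)
beta > 1 => wear-out (phase 3)
Since beta = 3.01, this is wear-out (increasing failure rate)
Phase = 3

3


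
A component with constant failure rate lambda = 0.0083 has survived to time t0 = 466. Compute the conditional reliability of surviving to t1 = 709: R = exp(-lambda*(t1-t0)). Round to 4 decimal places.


lambda = 0.0083
t0 = 466, t1 = 709
t1 - t0 = 243
lambda * (t1-t0) = 0.0083 * 243 = 2.0169
R = exp(-2.0169)
R = 0.1331

0.1331


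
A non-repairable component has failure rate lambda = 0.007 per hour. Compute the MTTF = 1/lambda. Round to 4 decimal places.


lambda = 0.007
MTTF = 1 / 0.007
MTTF = 142.8571

142.8571


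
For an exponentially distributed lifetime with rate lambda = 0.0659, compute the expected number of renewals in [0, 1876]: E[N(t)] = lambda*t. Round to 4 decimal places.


lambda = 0.0659
t = 1876
E[N(t)] = lambda * t
E[N(t)] = 0.0659 * 1876
E[N(t)] = 123.6284

123.6284


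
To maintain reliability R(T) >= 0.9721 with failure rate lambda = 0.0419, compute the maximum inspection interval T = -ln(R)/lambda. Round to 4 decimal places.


R_target = 0.9721
lambda = 0.0419
-ln(0.9721) = 0.0283
T = 0.0283 / 0.0419
T = 0.6753

0.6753


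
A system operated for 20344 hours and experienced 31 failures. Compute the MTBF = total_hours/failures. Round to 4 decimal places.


total_hours = 20344
failures = 31
MTBF = 20344 / 31
MTBF = 656.2581

656.2581


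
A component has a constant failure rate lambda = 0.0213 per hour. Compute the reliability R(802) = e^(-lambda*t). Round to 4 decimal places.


lambda = 0.0213
t = 802
lambda * t = 17.0826
R(t) = e^(-17.0826)
R(t) = 0.0

0.0


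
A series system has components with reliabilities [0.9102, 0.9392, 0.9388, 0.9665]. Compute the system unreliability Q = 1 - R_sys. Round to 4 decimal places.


Components: [0.9102, 0.9392, 0.9388, 0.9665]
After component 1: product = 0.9102
After component 2: product = 0.8549
After component 3: product = 0.8025
After component 4: product = 0.7757
R_sys = 0.7757
Q = 1 - 0.7757 = 0.2243

0.2243


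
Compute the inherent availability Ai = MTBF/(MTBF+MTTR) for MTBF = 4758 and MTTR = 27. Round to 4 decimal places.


MTBF = 4758
MTTR = 27
MTBF + MTTR = 4785
Ai = 4758 / 4785
Ai = 0.9944

0.9944


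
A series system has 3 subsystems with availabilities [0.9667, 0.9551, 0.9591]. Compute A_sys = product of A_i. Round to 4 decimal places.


Subsystems: [0.9667, 0.9551, 0.9591]
After subsystem 1 (A=0.9667): product = 0.9667
After subsystem 2 (A=0.9551): product = 0.9233
After subsystem 3 (A=0.9591): product = 0.8855
A_sys = 0.8855

0.8855


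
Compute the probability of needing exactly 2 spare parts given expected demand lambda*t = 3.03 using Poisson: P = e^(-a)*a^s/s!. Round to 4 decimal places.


a = 3.03, s = 2
e^(-a) = e^(-3.03) = 0.0483
a^s = 3.03^2 = 9.1809
s! = 2
P = 0.0483 * 9.1809 / 2
P = 0.2218

0.2218


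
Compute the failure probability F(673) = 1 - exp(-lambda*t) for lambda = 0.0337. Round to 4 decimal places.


lambda = 0.0337, t = 673
lambda * t = 22.6801
exp(-22.6801) = 0.0
F(t) = 1 - 0.0
F(t) = 1.0

1.0


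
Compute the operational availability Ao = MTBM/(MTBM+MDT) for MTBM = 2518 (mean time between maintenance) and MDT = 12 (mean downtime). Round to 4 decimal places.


MTBM = 2518
MDT = 12
MTBM + MDT = 2530
Ao = 2518 / 2530
Ao = 0.9953

0.9953


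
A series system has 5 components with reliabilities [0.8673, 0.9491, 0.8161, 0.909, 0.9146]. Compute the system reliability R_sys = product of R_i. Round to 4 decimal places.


Components: [0.8673, 0.9491, 0.8161, 0.909, 0.9146]
After component 1 (R=0.8673): product = 0.8673
After component 2 (R=0.9491): product = 0.8232
After component 3 (R=0.8161): product = 0.6718
After component 4 (R=0.909): product = 0.6106
After component 5 (R=0.9146): product = 0.5585
R_sys = 0.5585

0.5585


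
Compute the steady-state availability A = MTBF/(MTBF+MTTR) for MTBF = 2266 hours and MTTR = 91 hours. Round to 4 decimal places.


MTBF = 2266
MTTR = 91
MTBF + MTTR = 2357
A = 2266 / 2357
A = 0.9614

0.9614


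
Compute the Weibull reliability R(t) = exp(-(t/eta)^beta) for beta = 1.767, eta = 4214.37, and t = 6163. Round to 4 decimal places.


beta = 1.767, eta = 4214.37, t = 6163
t/eta = 6163 / 4214.37 = 1.4624
(t/eta)^beta = 1.4624^1.767 = 1.9573
R(t) = exp(-1.9573)
R(t) = 0.1412

0.1412


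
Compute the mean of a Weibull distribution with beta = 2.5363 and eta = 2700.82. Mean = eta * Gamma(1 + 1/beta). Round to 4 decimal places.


beta = 2.5363, eta = 2700.82
1/beta = 0.3943
1 + 1/beta = 1.3943
Gamma(1.3943) = 0.8876
Mean = 2700.82 * 0.8876
Mean = 2397.2225

2397.2225


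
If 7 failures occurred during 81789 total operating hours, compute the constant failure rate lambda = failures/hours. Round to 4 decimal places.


failures = 7
total_hours = 81789
lambda = 7 / 81789
lambda = 0.0001

0.0001


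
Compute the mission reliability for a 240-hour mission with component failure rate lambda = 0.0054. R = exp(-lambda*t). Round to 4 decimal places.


lambda = 0.0054
mission_time = 240
lambda * t = 0.0054 * 240 = 1.296
R = exp(-1.296)
R = 0.2736

0.2736


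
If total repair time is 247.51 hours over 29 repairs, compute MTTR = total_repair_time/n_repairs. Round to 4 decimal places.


total_repair_time = 247.51
n_repairs = 29
MTTR = 247.51 / 29
MTTR = 8.5348

8.5348


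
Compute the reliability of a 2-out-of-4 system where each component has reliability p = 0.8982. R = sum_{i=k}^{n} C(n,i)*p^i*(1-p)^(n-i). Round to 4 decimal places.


k = 2, n = 4, p = 0.8982
i=2: C(4,2)=6 * 0.8982^2 * 0.1018^2 = 0.0502
i=3: C(4,3)=4 * 0.8982^3 * 0.1018^1 = 0.2951
i=4: C(4,4)=1 * 0.8982^4 * 0.1018^0 = 0.6509
R = sum of terms = 0.9961

0.9961


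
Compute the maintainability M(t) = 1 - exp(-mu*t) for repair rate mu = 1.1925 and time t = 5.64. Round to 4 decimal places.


mu = 1.1925, t = 5.64
mu * t = 1.1925 * 5.64 = 6.7257
exp(-6.7257) = 0.0012
M(t) = 1 - 0.0012
M(t) = 0.9988

0.9988


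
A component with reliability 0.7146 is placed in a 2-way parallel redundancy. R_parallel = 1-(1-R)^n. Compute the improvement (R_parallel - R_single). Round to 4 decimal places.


R_single = 0.7146, n = 2
1 - R_single = 0.2854
(1 - R_single)^n = 0.2854^2 = 0.0815
R_parallel = 1 - 0.0815 = 0.9185
Improvement = 0.9185 - 0.7146
Improvement = 0.2039

0.2039


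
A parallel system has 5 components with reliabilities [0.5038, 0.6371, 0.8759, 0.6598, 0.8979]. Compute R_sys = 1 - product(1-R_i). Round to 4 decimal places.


Components: [0.5038, 0.6371, 0.8759, 0.6598, 0.8979]
(1 - 0.5038) = 0.4962, running product = 0.4962
(1 - 0.6371) = 0.3629, running product = 0.1801
(1 - 0.8759) = 0.1241, running product = 0.0223
(1 - 0.6598) = 0.3402, running product = 0.0076
(1 - 0.8979) = 0.1021, running product = 0.0008
Product of (1-R_i) = 0.0008
R_sys = 1 - 0.0008 = 0.9992

0.9992


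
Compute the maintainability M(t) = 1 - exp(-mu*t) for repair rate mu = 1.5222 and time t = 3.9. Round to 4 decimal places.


mu = 1.5222, t = 3.9
mu * t = 1.5222 * 3.9 = 5.9366
exp(-5.9366) = 0.0026
M(t) = 1 - 0.0026
M(t) = 0.9974

0.9974


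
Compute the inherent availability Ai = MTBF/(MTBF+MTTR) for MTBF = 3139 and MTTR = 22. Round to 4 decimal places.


MTBF = 3139
MTTR = 22
MTBF + MTTR = 3161
Ai = 3139 / 3161
Ai = 0.993

0.993


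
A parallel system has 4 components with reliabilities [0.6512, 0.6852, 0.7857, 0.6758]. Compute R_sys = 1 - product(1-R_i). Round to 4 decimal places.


Components: [0.6512, 0.6852, 0.7857, 0.6758]
(1 - 0.6512) = 0.3488, running product = 0.3488
(1 - 0.6852) = 0.3148, running product = 0.1098
(1 - 0.7857) = 0.2143, running product = 0.0235
(1 - 0.6758) = 0.3242, running product = 0.0076
Product of (1-R_i) = 0.0076
R_sys = 1 - 0.0076 = 0.9924

0.9924


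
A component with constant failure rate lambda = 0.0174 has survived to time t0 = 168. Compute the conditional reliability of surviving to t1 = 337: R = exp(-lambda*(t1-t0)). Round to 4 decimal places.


lambda = 0.0174
t0 = 168, t1 = 337
t1 - t0 = 169
lambda * (t1-t0) = 0.0174 * 169 = 2.9406
R = exp(-2.9406)
R = 0.0528

0.0528


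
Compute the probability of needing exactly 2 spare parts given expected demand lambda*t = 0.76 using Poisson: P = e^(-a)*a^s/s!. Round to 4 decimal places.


a = 0.76, s = 2
e^(-a) = e^(-0.76) = 0.4677
a^s = 0.76^2 = 0.5776
s! = 2
P = 0.4677 * 0.5776 / 2
P = 0.1351

0.1351


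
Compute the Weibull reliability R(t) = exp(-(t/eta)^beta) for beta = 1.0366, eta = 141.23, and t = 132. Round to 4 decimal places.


beta = 1.0366, eta = 141.23, t = 132
t/eta = 132 / 141.23 = 0.9346
(t/eta)^beta = 0.9346^1.0366 = 0.9323
R(t) = exp(-0.9323)
R(t) = 0.3936

0.3936


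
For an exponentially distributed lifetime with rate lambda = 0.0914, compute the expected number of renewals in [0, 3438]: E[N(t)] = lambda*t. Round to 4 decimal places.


lambda = 0.0914
t = 3438
E[N(t)] = lambda * t
E[N(t)] = 0.0914 * 3438
E[N(t)] = 314.2332

314.2332


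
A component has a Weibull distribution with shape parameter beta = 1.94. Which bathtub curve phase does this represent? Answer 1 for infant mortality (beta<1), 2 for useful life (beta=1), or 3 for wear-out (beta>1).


beta = 1.94
Compare beta to 1:
beta < 1 => infant mortality (phase 1)
beta = 1 => useful life (phase 2)
beta > 1 => wear-out (phase 3)
Since beta = 1.94, this is wear-out (increasing failure rate)
Phase = 3

3


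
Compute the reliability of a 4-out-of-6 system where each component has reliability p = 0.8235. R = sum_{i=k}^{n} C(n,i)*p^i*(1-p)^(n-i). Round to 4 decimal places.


k = 4, n = 6, p = 0.8235
i=4: C(6,4)=15 * 0.8235^4 * 0.1765^2 = 0.2149
i=5: C(6,5)=6 * 0.8235^5 * 0.1765^1 = 0.4011
i=6: C(6,6)=1 * 0.8235^6 * 0.1765^0 = 0.3119
R = sum of terms = 0.9278

0.9278


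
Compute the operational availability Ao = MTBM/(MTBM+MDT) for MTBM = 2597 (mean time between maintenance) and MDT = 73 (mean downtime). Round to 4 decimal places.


MTBM = 2597
MDT = 73
MTBM + MDT = 2670
Ao = 2597 / 2670
Ao = 0.9727

0.9727


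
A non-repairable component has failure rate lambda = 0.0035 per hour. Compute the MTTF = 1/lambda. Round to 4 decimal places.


lambda = 0.0035
MTTF = 1 / 0.0035
MTTF = 285.7143

285.7143


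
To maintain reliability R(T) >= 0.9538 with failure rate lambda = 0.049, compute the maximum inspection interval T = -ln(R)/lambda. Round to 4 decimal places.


R_target = 0.9538
lambda = 0.049
-ln(0.9538) = 0.0473
T = 0.0473 / 0.049
T = 0.9653

0.9653


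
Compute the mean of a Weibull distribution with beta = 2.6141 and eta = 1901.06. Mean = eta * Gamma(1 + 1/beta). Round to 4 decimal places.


beta = 2.6141, eta = 1901.06
1/beta = 0.3825
1 + 1/beta = 1.3825
Gamma(1.3825) = 0.8884
Mean = 1901.06 * 0.8884
Mean = 1688.8158

1688.8158
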